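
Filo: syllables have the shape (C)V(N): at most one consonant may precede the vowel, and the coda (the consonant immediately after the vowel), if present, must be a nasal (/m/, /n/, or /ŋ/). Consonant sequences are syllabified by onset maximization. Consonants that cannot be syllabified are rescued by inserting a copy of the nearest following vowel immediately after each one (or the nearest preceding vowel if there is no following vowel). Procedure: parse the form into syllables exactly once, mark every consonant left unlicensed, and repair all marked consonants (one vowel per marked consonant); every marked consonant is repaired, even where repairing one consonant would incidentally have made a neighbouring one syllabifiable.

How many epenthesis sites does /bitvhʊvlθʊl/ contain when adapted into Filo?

The unsyllabifiable consonants are /t/, /v/, /v/, /l/, /l/; each receives one epenthetic vowel.

5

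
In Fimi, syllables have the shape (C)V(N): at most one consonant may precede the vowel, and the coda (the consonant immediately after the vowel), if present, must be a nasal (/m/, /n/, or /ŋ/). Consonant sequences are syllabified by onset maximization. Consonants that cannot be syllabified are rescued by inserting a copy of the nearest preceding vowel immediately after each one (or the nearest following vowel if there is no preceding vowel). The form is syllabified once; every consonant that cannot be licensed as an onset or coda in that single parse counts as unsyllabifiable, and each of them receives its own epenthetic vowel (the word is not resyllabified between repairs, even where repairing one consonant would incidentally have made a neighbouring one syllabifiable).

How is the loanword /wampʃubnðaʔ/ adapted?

wampaʃubunuðaʔa

Under (C)V(N), the unsyllabifiable consonants are /p/, /b/, /n/, /ʔ/ (only a nasal (/m/, /n/, or /ŋ/) is licensed in coda position; onsets are limited to one consonant).
Inserting the epenthetic vowel yields /p/ → /pa/, /b/ → /bu/, /n/ → /nu/, /ʔ/ → /ʔa/.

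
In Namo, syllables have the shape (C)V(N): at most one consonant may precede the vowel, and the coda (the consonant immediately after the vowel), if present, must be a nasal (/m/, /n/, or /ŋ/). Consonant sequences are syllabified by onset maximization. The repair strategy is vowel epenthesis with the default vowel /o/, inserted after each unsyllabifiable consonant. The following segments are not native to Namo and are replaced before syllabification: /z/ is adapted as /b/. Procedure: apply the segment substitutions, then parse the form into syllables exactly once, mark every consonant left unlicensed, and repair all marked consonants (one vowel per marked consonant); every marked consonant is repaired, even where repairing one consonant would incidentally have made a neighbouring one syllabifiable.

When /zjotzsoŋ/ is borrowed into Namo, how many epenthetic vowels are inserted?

3

After substitution the input is /bjotbsoŋ/.
The unsyllabifiable consonants are /b/, /t/, /b/; each receives one epenthetic vowel.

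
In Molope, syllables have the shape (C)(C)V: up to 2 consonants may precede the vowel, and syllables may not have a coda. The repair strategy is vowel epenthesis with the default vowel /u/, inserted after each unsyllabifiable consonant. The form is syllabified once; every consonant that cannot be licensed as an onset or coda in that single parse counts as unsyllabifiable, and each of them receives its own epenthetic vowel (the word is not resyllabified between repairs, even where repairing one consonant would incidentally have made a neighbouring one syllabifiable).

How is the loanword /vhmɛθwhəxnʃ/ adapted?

Under (C)(C)V, the unsyllabifiable consonants are /v/, /θ/, /x/, /n/, /ʃ/ (no codas are permitted; onsets may contain at most 2 consonants).
Epenthesis after each stranded consonant: /v/ → /vu/, /θ/ → /θu/, /x/ → /xu/, /n/ → /nu/, /ʃ/ → /ʃu/.

vuhmɛθuwhəxunuʃu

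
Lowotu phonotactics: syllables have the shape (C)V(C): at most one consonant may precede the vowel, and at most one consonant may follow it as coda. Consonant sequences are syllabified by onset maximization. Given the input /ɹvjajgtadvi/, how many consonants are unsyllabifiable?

3

Syllabifying with onset maximization leaves /ɹ/, /v/, /g/ stranded (at most one coda consonant is licensed; onsets are limited to one consonant).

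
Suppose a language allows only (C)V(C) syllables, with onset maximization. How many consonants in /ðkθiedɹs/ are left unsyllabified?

4

Syllabifying with onset maximization leaves /ð/, /k/, /ɹ/, /s/ stranded (at most one coda consonant is licensed; onsets are limited to one consonant).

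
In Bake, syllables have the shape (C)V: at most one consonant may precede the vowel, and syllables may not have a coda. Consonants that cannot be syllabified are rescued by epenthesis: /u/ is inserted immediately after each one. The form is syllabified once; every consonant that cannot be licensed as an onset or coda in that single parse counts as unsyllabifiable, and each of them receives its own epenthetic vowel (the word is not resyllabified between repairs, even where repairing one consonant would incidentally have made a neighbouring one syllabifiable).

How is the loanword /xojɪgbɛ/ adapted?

xojɪgubɛ

Syllabifying with onset maximization leaves /g/ stranded (no codas are permitted; onsets are limited to one consonant).
Each unlicensed consonant becomes the onset of a new syllable: /g/ → /gu/.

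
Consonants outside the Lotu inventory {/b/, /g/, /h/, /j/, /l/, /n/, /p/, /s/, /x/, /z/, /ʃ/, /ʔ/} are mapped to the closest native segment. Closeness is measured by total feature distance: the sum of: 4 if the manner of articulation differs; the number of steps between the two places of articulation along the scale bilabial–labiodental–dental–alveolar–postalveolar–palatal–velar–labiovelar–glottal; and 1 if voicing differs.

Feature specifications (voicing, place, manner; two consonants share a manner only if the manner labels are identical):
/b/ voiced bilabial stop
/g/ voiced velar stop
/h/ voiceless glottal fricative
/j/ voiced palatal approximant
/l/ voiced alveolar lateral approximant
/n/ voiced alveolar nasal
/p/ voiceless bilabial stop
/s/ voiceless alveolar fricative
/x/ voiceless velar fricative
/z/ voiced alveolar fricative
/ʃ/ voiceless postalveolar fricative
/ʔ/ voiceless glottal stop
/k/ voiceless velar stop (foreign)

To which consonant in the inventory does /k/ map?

/g/ is closest: same manner (stop), place distance 0 (velar→velar), voicing differs (+1); total 1. Next closest is /ʔ/ at distance 2.

g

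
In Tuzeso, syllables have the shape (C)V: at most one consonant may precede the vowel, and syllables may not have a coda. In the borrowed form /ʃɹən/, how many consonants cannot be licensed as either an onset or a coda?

Under (C)V, the unsyllabifiable consonants are /ʃ/, /n/ (no codas are permitted; onsets are limited to one consonant).

2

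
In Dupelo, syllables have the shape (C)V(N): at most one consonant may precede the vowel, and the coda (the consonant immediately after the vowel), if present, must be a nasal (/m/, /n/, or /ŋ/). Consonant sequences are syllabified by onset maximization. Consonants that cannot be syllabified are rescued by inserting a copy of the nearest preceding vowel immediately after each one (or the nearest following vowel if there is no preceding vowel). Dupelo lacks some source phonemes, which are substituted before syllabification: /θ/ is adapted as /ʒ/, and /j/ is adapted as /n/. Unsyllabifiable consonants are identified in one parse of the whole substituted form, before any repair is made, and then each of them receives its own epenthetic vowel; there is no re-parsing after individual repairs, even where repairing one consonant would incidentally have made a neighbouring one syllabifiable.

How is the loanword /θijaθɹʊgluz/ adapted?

ʒinaʒaɹʊgʊluzu

Substitution: /θ/ → /ʒ/, /j/ → /n/, giving /ʒinaʒɹʊgluz/.
Syllabifying with onset maximization leaves /ʒ/, /g/, /z/ stranded (only a nasal (/m/, /n/, or /ŋ/) is licensed in coda position; onsets are limited to one consonant).
Each unlicensed consonant becomes the onset of a new syllable: /ʒ/ → /ʒa/, /g/ → /gʊ/, /z/ → /zu/.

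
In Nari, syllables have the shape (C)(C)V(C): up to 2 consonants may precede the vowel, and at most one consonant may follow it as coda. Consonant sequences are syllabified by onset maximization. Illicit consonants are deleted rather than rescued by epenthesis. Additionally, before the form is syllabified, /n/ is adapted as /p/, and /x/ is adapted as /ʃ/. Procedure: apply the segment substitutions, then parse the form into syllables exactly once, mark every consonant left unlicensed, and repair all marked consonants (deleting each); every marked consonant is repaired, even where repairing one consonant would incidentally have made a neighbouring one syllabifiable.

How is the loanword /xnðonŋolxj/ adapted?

Substitution: /x/ → /ʃ/, /n/ → /p/, giving /ʃpðopŋolʃj/.
Syllabifying with onset maximization leaves /ʃ/, /ʃ/, /j/ stranded (at most one coda consonant is licensed; onsets may contain at most 2 consonants).
Deleting the stranded consonants removes /ʃ/, /ʃ/, /j/.

pðopŋol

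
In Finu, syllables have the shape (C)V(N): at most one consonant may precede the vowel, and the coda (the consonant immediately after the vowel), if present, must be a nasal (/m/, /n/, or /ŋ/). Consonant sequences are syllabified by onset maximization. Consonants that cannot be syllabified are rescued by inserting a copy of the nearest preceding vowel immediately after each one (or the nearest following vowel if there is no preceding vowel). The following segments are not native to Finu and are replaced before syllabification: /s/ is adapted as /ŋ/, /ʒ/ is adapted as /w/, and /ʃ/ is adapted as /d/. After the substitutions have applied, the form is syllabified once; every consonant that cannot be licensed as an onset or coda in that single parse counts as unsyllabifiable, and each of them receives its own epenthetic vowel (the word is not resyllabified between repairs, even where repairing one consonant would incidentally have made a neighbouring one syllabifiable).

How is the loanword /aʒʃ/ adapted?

awada

Substitution: /ʒ/ → /w/, /ʃ/ → /d/, giving /awd/.
The consonants /w/, /d/ cannot be parsed into a legal (C)V(N) syllable (only a nasal (/m/, /n/, or /ŋ/) is licensed in coda position; onsets are limited to one consonant).
Each unlicensed consonant becomes the onset of a new syllable: /w/ → /wa/, /d/ → /da/.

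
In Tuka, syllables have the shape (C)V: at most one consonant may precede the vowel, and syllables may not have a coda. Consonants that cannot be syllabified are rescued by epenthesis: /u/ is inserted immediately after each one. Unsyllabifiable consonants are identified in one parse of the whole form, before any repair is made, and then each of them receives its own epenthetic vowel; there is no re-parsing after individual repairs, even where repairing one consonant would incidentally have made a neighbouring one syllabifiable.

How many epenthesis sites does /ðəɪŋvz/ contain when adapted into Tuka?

3

The unsyllabifiable consonants are /ŋ/, /v/, /z/; each receives one epenthetic vowel.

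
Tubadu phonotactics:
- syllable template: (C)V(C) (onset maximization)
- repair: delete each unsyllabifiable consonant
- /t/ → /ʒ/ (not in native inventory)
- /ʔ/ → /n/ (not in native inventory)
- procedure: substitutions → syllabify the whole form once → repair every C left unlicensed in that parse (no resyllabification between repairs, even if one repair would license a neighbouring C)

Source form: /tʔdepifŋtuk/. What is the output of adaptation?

depifʒuk

Substitution: /t/ → /ʒ/, /ʔ/ → /n/, giving /ʒndepifŋʒuk/.
Syllabifying with onset maximization leaves /ʒ/, /n/, /ŋ/ stranded (at most one coda consonant is licensed; onsets are limited to one consonant).
Each unlicensed consonant is deleted: /ʒ/, /n/, /ŋ/.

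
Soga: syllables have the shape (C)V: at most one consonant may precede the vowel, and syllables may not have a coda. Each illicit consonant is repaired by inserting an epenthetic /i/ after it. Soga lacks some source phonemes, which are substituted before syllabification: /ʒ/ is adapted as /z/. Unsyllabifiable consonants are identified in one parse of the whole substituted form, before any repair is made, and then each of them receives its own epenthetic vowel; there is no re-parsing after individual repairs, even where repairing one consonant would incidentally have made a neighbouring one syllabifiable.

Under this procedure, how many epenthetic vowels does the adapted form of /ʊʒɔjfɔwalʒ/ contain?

After substitution the input is /ʊzɔjfɔwalz/.
The unsyllabifiable consonants are /j/, /l/, /z/; each receives one epenthetic vowel.

3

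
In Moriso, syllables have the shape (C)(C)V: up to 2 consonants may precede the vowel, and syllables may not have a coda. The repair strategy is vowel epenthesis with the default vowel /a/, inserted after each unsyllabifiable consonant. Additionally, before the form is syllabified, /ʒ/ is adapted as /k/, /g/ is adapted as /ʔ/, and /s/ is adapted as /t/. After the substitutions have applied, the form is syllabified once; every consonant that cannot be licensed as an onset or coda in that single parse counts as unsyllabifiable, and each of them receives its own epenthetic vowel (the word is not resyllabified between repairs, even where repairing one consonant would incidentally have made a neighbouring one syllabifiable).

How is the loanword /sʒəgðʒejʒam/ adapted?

Substitution: /s/ → /t/, /ʒ/ → /k/, /g/ → /ʔ/, giving /tkəʔðkejkam/.
Syllabifying with onset maximization leaves /ʔ/, /m/ stranded (no codas are permitted; onsets may contain at most 2 consonants).
Epenthesis after each stranded consonant: /ʔ/ → /ʔa/, /m/ → /ma/.

tkəʔaðkejkama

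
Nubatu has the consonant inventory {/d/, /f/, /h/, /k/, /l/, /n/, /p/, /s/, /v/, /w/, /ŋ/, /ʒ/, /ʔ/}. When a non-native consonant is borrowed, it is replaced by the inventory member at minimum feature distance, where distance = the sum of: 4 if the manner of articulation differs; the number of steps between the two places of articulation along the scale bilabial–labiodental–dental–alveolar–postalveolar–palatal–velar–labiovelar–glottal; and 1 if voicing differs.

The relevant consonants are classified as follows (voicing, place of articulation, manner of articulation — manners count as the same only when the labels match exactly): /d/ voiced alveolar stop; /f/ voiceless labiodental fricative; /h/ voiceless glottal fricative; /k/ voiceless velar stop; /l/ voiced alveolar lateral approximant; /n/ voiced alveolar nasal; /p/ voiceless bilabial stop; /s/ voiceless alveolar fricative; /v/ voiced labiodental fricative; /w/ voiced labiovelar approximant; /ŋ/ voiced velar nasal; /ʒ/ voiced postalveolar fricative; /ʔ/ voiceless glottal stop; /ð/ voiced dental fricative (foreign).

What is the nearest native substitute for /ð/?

v

/v/ is closest: same manner (fricative), place distance 1 (dental→labiodental), same voicing; total 1. Next closest is /f/ at distance 2.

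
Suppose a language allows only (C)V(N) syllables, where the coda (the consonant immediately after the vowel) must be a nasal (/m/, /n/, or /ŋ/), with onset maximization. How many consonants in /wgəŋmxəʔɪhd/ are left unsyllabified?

4

Under (C)V(N), the unsyllabifiable consonants are /w/, /m/, /h/, /d/ (only a nasal (/m/, /n/, or /ŋ/) is licensed in coda position; onsets are limited to one consonant).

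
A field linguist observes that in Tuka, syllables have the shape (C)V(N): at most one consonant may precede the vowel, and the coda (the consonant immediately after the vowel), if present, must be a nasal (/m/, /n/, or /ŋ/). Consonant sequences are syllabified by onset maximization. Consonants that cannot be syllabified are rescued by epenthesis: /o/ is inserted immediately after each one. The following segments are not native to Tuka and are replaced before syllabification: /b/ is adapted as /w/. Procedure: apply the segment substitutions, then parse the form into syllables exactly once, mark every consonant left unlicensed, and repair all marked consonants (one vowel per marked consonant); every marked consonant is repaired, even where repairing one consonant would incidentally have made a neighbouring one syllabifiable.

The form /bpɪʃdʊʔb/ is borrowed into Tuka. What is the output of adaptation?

wopɪʃodʊʔowo

Substitution: /b/ → /w/, giving /wpɪʃdʊʔw/.
Under (C)V(N), the unsyllabifiable consonants are /w/, /ʃ/, /ʔ/, /w/ (only a nasal (/m/, /n/, or /ŋ/) is licensed in coda position; onsets are limited to one consonant).
Each unlicensed consonant becomes the onset of a new syllable: /w/ → /wo/, /ʃ/ → /ʃo/, /ʔ/ → /ʔo/, /w/ → /wo/.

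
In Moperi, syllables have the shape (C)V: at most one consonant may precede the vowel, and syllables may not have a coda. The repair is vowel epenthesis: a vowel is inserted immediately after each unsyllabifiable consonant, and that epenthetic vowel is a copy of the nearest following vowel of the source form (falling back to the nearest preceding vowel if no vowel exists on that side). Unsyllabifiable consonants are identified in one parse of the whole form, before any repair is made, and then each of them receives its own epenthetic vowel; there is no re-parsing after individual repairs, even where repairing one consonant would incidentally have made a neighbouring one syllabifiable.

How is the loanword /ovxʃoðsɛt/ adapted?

Syllabifying with onset maximization leaves /v/, /x/, /ð/, /t/ stranded (no codas are permitted; onsets are limited to one consonant).
Epenthesis after each stranded consonant: /v/ → /vo/, /x/ → /xo/, /ð/ → /ðɛ/, /t/ → /tɛ/.

ovoxoʃoðɛsɛtɛ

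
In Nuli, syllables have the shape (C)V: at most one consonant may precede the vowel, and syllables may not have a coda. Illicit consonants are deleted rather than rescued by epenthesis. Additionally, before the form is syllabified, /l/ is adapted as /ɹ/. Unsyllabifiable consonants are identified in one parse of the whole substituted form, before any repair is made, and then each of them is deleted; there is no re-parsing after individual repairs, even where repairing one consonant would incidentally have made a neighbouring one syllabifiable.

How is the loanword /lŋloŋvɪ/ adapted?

ɹovɪ

Substitution: /l/ → /ɹ/, giving /ɹŋɹoŋvɪ/.
Under (C)V, the unsyllabifiable consonants are /ɹ/, /ŋ/, /ŋ/ (no codas are permitted; onsets are limited to one consonant).
Deleting the stranded consonants removes /ɹ/, /ŋ/, /ŋ/.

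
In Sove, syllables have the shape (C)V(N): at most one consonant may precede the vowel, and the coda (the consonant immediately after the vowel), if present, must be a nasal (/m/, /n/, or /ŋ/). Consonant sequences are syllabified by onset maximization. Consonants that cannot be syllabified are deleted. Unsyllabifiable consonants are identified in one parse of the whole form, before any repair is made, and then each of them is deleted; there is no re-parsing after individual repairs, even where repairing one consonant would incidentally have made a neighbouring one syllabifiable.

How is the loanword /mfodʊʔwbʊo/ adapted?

The consonants /m/, /ʔ/, /w/ cannot be parsed into a legal (C)V(N) syllable (only a nasal (/m/, /n/, or /ŋ/) is licensed in coda position; onsets are limited to one consonant).
Deleting the stranded consonants removes /m/, /ʔ/, /w/.

fodʊbʊo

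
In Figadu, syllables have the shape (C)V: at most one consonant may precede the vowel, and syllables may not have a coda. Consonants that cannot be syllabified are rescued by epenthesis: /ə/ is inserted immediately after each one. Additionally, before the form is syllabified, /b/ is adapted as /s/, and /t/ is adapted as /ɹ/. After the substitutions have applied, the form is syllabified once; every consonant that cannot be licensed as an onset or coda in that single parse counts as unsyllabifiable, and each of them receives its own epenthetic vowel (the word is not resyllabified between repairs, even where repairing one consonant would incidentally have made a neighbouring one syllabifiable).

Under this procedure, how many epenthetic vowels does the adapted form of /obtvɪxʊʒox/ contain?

3

After substitution the input is /osɹvɪxʊʒox/.
The unsyllabifiable consonants are /s/, /ɹ/, /x/; each receives one epenthetic vowel.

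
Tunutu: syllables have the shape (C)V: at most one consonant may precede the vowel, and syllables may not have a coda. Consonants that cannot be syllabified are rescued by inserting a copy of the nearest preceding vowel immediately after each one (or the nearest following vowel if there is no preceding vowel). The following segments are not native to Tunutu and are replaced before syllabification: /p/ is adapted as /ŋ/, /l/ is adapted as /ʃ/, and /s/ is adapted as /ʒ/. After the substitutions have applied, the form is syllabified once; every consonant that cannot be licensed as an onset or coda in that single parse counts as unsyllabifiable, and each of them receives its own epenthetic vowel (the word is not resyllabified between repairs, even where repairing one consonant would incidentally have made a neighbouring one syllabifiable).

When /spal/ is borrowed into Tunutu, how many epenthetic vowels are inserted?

2

After substitution the input is /ʒŋaʃ/.
The unsyllabifiable consonants are /ʒ/, /ʃ/; each receives one epenthetic vowel.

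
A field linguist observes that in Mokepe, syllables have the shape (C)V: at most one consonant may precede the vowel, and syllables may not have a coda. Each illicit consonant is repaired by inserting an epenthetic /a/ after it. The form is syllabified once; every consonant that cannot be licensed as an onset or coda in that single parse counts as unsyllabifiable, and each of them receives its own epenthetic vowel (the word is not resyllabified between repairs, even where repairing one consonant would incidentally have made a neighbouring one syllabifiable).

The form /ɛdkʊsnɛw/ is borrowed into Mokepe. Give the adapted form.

ɛdakʊsanɛwa

The consonants /d/, /s/, /w/ cannot be parsed into a legal (C)V syllable (no codas are permitted; onsets are limited to one consonant).
Inserting the epenthetic vowel yields /d/ → /da/, /s/ → /sa/, /w/ → /wa/.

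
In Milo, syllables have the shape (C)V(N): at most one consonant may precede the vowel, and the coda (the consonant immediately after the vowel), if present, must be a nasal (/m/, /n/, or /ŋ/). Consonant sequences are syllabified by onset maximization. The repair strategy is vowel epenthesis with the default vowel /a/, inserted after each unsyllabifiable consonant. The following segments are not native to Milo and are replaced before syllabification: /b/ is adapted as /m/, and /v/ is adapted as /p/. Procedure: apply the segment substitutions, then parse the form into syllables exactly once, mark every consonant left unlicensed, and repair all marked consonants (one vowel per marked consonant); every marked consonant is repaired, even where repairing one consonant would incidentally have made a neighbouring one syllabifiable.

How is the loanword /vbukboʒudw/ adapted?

pamukamoʒudawa

Substitution: /v/ → /p/, /b/ → /m/, giving /pmukmoʒudw/.
The consonants /p/, /k/, /d/, /w/ cannot be parsed into a legal (C)V(N) syllable (only a nasal (/m/, /n/, or /ŋ/) is licensed in coda position; onsets are limited to one consonant).
Each unlicensed consonant becomes the onset of a new syllable: /p/ → /pa/, /k/ → /ka/, /d/ → /da/, /w/ → /wa/.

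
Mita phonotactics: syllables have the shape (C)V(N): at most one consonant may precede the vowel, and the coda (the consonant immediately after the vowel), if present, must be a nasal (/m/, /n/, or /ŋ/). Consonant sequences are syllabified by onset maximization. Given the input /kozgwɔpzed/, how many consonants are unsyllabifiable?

Under (C)V(N), the unsyllabifiable consonants are /z/, /g/, /p/, /d/ (only a nasal (/m/, /n/, or /ŋ/) is licensed in coda position; onsets are limited to one consonant).

4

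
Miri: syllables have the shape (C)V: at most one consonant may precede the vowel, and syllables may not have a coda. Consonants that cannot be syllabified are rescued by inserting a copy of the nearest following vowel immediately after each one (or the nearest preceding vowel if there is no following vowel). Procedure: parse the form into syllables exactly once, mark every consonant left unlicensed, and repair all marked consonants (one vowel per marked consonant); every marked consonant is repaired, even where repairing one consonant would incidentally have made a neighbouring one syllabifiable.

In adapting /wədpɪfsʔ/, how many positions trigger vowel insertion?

The unsyllabifiable consonants are /d/, /f/, /s/, /ʔ/; each receives one epenthetic vowel.

4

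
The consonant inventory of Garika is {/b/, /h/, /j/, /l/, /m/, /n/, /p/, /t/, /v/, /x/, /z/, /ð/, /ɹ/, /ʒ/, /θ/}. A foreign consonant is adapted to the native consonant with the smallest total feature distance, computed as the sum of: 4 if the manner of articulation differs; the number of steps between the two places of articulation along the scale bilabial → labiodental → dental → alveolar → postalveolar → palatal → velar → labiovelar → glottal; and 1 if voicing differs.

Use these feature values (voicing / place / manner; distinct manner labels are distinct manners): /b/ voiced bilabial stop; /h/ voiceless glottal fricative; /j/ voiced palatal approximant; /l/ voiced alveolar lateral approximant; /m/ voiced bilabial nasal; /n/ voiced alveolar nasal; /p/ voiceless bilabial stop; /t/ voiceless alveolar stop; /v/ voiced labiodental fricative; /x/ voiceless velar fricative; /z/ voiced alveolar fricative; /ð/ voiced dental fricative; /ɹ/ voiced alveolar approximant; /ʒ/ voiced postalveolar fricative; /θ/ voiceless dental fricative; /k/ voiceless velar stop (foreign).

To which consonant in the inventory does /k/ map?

t

/t/ is closest: same manner (stop), place distance 3 (velar→alveolar), same voicing; total 3. Next closest is /x/ at distance 4.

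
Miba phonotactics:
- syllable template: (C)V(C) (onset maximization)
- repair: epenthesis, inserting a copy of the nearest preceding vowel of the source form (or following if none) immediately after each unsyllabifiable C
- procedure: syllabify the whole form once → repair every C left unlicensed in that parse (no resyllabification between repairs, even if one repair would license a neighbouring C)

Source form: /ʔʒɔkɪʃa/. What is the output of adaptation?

ʔɔʒɔkɪʃa

Under (C)V(C), the unsyllabifiable consonants are /ʔ/ (at most one coda consonant is licensed; onsets are limited to one consonant).
Inserting the epenthetic vowel yields /ʔ/ → /ʔɔ/.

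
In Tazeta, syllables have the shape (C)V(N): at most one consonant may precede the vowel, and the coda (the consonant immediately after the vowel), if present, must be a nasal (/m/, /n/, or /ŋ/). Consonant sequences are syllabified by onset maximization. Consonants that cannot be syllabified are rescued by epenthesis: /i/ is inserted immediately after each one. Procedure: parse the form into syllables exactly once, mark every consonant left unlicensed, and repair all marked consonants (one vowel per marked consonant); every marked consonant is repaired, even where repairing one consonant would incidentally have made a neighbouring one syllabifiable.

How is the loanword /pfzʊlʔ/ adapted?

Under (C)V(N), the unsyllabifiable consonants are /p/, /f/, /l/, /ʔ/ (only a nasal (/m/, /n/, or /ŋ/) is licensed in coda position; onsets are limited to one consonant).
Inserting the epenthetic vowel yields /p/ → /pi/, /f/ → /fi/, /l/ → /li/, /ʔ/ → /ʔi/.

pifizʊliʔi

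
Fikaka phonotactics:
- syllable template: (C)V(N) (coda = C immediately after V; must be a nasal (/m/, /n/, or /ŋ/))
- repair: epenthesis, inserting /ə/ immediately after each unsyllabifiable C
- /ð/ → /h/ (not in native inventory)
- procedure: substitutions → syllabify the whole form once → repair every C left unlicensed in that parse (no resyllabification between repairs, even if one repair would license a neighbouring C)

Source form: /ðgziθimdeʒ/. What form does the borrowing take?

həgəziθimdeʒə

Substitution: /ð/ → /h/, giving /hgziθimdeʒ/.
Syllabifying with onset maximization leaves /h/, /g/, /ʒ/ stranded (only a nasal (/m/, /n/, or /ŋ/) is licensed in coda position; onsets are limited to one consonant).
Each unlicensed consonant becomes the onset of a new syllable: /h/ → /hə/, /g/ → /gə/, /ʒ/ → /ʒə/.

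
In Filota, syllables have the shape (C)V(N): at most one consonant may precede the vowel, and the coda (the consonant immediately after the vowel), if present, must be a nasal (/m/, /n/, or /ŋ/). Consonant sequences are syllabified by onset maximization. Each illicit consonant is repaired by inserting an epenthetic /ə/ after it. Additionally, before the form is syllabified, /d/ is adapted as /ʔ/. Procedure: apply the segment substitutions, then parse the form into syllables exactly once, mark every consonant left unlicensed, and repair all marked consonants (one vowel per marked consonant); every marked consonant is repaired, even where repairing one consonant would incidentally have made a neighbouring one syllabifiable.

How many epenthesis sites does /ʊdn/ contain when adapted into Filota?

2

After substitution the input is /ʊʔn/.
The unsyllabifiable consonants are /ʔ/, /n/; each receives one epenthetic vowel.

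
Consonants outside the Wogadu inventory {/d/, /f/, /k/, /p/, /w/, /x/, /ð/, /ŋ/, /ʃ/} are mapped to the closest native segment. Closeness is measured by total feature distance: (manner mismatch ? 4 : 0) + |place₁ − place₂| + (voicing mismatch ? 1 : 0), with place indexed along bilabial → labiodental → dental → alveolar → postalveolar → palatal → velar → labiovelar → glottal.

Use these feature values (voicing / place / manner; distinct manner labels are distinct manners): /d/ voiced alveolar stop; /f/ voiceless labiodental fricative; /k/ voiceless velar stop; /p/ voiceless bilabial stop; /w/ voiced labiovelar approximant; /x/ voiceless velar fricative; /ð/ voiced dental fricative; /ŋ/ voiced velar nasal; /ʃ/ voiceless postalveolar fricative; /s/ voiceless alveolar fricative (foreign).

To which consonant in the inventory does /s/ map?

ʃ

/ʃ/ is closest: same manner (fricative), place distance 1 (alveolar→postalveolar), same voicing; total 1. Next closest is /f/ at distance 2.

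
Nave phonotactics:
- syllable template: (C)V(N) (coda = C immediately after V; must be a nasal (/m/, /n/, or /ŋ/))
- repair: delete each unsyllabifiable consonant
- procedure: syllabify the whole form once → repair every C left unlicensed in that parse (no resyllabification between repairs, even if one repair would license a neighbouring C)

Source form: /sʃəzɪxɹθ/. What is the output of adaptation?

Under (C)V(N), the unsyllabifiable consonants are /s/, /x/, /ɹ/, /θ/ (only a nasal (/m/, /n/, or /ŋ/) is licensed in coda position; onsets are limited to one consonant).
Deleting the stranded consonants removes /s/, /x/, /ɹ/, /θ/.

ʃəzɪ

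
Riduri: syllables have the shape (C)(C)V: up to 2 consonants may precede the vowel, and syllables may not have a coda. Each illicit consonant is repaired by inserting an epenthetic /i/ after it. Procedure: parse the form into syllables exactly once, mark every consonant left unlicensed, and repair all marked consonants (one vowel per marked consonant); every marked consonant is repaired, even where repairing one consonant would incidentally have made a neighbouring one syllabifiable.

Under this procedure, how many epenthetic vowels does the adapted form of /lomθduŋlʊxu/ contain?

The unsyllabifiable consonants are /m/; each receives one epenthetic vowel.

1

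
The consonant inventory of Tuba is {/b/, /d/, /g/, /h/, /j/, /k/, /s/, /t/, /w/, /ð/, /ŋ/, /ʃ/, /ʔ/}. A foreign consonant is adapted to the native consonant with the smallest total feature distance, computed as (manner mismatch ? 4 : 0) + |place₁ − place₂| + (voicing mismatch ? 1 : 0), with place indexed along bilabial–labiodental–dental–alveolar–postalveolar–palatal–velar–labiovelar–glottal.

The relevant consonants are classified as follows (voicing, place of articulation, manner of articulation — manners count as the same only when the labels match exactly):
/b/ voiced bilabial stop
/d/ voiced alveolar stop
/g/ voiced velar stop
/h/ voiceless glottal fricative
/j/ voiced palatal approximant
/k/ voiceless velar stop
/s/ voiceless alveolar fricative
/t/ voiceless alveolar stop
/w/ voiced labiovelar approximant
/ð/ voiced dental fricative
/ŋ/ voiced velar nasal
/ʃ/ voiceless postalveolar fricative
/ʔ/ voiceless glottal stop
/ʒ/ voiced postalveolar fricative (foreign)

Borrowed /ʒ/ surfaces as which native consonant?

ʃ

/ʃ/ is closest: same manner (fricative), place distance 0 (postalveolar→postalveolar), voicing differs (+1); total 1. Next closest is /s/ at distance 2.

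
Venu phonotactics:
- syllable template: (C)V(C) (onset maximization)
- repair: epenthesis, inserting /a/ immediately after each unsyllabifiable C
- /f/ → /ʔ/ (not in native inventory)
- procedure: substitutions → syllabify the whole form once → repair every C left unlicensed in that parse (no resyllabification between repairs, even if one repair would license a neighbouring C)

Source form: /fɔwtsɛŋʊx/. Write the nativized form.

Substitution: /f/ → /ʔ/, giving /ʔɔwtsɛŋʊx/.
Syllabifying with onset maximization leaves /t/ stranded (at most one coda consonant is licensed; onsets are limited to one consonant).
Epenthesis after each stranded consonant: /t/ → /ta/.

ʔɔwtasɛŋʊx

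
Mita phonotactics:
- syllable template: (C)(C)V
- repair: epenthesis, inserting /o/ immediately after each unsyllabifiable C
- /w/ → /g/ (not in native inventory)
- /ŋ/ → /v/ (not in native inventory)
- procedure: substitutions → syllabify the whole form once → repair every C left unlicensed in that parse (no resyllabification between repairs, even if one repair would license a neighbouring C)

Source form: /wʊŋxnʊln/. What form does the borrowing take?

gʊvoxnʊlono

Substitution: /w/ → /g/, /ŋ/ → /v/, giving /gʊvxnʊln/.
The consonants /v/, /l/, /n/ cannot be parsed into a legal (C)(C)V syllable (no codas are permitted; onsets may contain at most 2 consonants).
Inserting the epenthetic vowel yields /v/ → /vo/, /l/ → /lo/, /n/ → /no/.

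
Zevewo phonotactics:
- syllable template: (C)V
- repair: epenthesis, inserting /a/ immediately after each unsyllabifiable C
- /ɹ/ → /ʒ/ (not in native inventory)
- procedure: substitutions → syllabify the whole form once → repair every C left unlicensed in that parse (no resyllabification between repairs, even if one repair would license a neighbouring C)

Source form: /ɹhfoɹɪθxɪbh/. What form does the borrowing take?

ʒahafoʒɪθaxɪbaha

Substitution: /ɹ/ → /ʒ/, giving /ʒhfoʒɪθxɪbh/.
The consonants /ʒ/, /h/, /θ/, /b/, /h/ cannot be parsed into a legal (C)V syllable (no codas are permitted; onsets are limited to one consonant).
Epenthesis after each stranded consonant: /ʒ/ → /ʒa/, /h/ → /ha/, /θ/ → /θa/, /b/ → /ba/, /h/ → /ha/.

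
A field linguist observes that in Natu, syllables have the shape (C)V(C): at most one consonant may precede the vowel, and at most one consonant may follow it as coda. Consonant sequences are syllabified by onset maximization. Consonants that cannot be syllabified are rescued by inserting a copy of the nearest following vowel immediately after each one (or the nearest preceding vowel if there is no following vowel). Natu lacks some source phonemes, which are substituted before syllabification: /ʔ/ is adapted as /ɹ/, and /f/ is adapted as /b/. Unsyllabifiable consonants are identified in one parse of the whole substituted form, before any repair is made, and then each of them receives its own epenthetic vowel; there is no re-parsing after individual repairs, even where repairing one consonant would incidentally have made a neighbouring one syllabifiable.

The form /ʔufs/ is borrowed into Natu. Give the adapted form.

Substitution: /ʔ/ → /ɹ/, /f/ → /b/, giving /ɹubs/.
Under (C)V(C), the unsyllabifiable consonants are /s/ (at most one coda consonant is licensed; onsets are limited to one consonant).
Inserting the epenthetic vowel yields /s/ → /su/.

ɹubsu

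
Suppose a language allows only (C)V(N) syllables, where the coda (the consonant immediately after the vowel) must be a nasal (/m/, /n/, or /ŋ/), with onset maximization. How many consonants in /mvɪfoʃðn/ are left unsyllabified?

Under (C)V(N), the unsyllabifiable consonants are /m/, /ʃ/, /ð/, /n/ (only a nasal (/m/, /n/, or /ŋ/) is licensed in coda position; onsets are limited to one consonant).

4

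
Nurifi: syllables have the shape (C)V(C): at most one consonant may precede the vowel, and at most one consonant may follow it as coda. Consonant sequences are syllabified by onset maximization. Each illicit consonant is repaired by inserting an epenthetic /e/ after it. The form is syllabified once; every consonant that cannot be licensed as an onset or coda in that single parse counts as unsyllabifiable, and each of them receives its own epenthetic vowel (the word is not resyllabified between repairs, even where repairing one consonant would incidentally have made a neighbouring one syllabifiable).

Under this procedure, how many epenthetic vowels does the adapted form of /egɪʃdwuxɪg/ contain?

1

The unsyllabifiable consonants are /d/; each receives one epenthetic vowel.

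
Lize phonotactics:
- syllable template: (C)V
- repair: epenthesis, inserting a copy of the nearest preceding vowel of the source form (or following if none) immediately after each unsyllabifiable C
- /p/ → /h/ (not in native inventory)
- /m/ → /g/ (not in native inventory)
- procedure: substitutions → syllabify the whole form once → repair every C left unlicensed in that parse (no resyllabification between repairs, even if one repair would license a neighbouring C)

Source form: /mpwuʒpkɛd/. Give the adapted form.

guhuwuʒuhukɛdɛ

Substitution: /m/ → /g/, /p/ → /h/, giving /ghwuʒhkɛd/.
The consonants /g/, /h/, /ʒ/, /h/, /d/ cannot be parsed into a legal (C)V syllable (no codas are permitted; onsets are limited to one consonant).
Epenthesis after each stranded consonant: /g/ → /gu/, /h/ → /hu/, /ʒ/ → /ʒu/, /h/ → /hu/, /d/ → /dɛ/.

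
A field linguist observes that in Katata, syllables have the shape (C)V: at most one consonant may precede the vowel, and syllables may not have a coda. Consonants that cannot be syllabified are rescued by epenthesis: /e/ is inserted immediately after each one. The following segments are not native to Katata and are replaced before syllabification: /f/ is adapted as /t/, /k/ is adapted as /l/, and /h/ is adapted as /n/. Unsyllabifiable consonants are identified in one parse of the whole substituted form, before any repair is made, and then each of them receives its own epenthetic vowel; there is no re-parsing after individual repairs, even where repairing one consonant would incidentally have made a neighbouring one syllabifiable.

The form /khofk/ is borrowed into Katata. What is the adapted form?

Substitution: /k/ → /l/, /h/ → /n/, /f/ → /t/, giving /lnotl/.
Under (C)V, the unsyllabifiable consonants are /l/, /t/, /l/ (no codas are permitted; onsets are limited to one consonant).
Each unlicensed consonant becomes the onset of a new syllable: /l/ → /le/, /t/ → /te/, /l/ → /le/.

lenotele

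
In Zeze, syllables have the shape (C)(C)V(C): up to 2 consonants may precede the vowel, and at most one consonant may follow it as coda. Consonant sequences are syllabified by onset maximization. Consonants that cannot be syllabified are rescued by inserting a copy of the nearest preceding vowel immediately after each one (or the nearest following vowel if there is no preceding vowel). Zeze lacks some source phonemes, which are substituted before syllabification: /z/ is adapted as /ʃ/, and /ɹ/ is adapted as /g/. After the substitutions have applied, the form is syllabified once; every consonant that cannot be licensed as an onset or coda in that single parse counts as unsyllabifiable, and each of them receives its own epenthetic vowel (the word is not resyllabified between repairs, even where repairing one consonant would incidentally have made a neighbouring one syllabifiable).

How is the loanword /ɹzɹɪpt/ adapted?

Substitution: /ɹ/ → /g/, /z/ → /ʃ/, giving /gʃgɪpt/.
Syllabifying with onset maximization leaves /g/, /t/ stranded (at most one coda consonant is licensed; onsets may contain at most 2 consonants).
Inserting the epenthetic vowel yields /g/ → /gɪ/, /t/ → /tɪ/.

gɪʃgɪptɪ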